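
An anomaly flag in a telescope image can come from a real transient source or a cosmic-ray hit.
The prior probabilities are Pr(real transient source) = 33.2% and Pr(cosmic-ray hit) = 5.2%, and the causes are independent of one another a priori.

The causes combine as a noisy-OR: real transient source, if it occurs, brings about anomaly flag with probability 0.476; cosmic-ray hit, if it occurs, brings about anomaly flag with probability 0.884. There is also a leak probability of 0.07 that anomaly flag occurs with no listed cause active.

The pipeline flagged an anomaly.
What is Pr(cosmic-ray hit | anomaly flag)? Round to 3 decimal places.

Under noisy-OR, P(anomaly flag | causes) = 1 − (1−0.07)·∏(1−qᵢ) over the active causes.
P(anomaly flag) = 0.07·0.668·0.948 + 0.89212·0.668·0.052 + 0.51268·0.332·0.948 + 0.943471·0.332·0.052 = 0.044328 + 0.030989 + 0.161359 + 0.016288 = 0.252964
The cosmic-ray hit-present share is 0.030989 + 0.016288 = 0.047277.
So P(cosmic-ray hit | anomaly flag) = 0.047277/0.252964 ≈ 0.187.

Pr(cosmic-ray hit | anomaly flag) ≈ 0.187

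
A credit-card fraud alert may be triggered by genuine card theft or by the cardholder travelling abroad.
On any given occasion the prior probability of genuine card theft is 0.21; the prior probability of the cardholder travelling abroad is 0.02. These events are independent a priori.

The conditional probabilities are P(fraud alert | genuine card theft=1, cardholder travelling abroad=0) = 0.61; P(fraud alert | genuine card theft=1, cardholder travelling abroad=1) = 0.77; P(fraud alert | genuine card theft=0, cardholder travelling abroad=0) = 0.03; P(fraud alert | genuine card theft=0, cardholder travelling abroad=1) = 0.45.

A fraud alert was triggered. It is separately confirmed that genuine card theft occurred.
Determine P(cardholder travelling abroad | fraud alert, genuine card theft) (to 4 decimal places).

P(cardholder travelling abroad | fraud alert, genuine card theft) ≈ 0.0251

P(fraud alert | genuine card theft) = 0.61×0.98 + 0.77×0.02 = 0.597800 + 0.015400 = 0.613200
Of this, 0.015400 comes from 0.77×0.02 (the cardholder travelling abroad=true cases).
P(cardholder travelling abroad | fraud alert, genuine card theft) = 0.015400 / 0.613200 ≈ 0.0251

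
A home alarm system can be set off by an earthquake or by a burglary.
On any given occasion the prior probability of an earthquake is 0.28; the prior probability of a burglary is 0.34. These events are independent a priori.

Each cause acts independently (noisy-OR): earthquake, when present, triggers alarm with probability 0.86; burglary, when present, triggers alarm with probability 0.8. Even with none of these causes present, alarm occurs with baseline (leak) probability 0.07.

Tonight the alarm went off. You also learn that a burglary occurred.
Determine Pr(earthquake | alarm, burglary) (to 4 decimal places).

Under noisy-OR, P(alarm | causes) = 1 − (1−0.07)·∏(1−qᵢ) over the active causes.
Enumerate both values of earthquake and weight by the priors:
  P(alarm | burglary) = 0.814·0.72 + 0.97396·0.28
        = 0.586080 + 0.272709 = 0.858789
Keeping only the earthquake-present terms gives 0.272709, so
  P(earthquake | alarm, burglary) = 0.272709 / 0.858789 ≈ 0.3176

Pr(earthquake | alarm, burglary) ≈ 0.3176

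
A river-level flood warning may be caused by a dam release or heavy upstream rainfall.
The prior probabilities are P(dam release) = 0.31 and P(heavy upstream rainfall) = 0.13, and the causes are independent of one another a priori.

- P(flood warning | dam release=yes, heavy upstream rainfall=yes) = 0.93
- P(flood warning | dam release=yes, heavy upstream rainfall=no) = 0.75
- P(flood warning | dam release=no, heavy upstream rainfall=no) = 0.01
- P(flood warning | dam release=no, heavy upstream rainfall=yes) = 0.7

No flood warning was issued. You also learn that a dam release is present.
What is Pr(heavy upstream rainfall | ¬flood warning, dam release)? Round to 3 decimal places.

Numerator (weight on configurations with heavy upstream rainfall): 0.07×0.13 = 0.009100
Normalizer over all consistent configurations: 0.25×0.87 + 0.07×0.13 = 0.226600
P(heavy upstream rainfall | ¬flood warning, dam release) = 0.009100/0.226600 ≈ 0.040

Pr(heavy upstream rainfall | ¬flood warning, dam release) ≈ 0.040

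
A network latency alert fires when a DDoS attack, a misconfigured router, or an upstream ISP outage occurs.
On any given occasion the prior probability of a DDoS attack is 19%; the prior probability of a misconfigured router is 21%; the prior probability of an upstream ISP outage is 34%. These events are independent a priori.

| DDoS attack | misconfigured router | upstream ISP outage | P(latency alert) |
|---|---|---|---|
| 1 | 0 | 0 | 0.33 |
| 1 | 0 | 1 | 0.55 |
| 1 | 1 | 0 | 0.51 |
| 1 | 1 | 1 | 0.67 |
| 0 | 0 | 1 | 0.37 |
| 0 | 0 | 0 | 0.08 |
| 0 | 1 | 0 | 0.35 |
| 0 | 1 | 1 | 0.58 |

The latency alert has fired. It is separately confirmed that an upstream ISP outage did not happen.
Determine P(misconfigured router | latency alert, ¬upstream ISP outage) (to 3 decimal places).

P(misconfigured router | latency alert, ¬upstream ISP outage) ≈ 0.442

By total probability over the 4 (DDoS attack, misconfigured router) configurations:
  P(latency alert | ¬upstream ISP outage) = 0.08*0.81*0.79 + 0.35*0.81*0.21 + 0.33*0.19*0.79 + 0.51*0.19*0.21
        = 0.051192 + 0.059535 + 0.049533 + 0.020349 = 0.180609
Keeping only the misconfigured router-present terms gives 0.079884, so
  P(misconfigured router | latency alert, ¬upstream ISP outage) = 0.079884 / 0.180609 ≈ 0.442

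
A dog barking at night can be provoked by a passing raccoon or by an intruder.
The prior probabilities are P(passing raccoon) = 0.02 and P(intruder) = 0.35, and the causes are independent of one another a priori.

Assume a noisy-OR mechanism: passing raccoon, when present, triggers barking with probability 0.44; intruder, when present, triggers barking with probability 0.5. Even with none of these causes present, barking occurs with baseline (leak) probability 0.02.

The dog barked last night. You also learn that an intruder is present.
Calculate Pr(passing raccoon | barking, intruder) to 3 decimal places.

Under noisy-OR, P(barking | causes) = 1 − (1−0.02)·∏(1−qᵢ) over the active causes.
P(barking | intruder) = 0.51·0.98 + 0.7256·0.02 = 0.499800 + 0.014512 = 0.514312
Of this, 0.014512 comes from 0.7256·0.02 (the passing raccoon=true cases).
Hence the posterior is 0.014512/0.514312 ≈ 0.028.

Pr(passing raccoon | barking, intruder) ≈ 0.028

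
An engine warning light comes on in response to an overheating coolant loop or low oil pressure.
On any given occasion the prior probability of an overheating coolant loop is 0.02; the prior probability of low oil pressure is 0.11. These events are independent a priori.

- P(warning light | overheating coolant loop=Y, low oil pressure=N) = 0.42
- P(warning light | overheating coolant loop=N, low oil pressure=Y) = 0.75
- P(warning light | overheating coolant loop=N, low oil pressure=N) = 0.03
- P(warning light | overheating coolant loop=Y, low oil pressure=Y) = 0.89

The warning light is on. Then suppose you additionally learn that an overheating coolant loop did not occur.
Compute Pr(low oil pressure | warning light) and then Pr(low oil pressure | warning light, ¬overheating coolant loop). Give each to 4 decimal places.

Sum P(warning light|·) weighted by the priors over the 4 (overheating coolant loop, low oil pressure) configurations:
  P(warning light) = 0.03×0.98×0.89 + 0.75×0.98×0.11 + 0.42×0.02×0.89 + 0.89×0.02×0.11
        = 0.026166 + 0.080850 + 0.007476 + 0.001958 = 0.116450
Configurations with low oil pressure contribute 0.082808, so
  P(low oil pressure | warning light) = 0.082808 / 0.116450 ≈ 0.7111

Now also conditioning on overheating coolant loop≠true:
P(warning light | ¬overheating coolant loop) = 0.03·0.89 + 0.75·0.11 = 0.026700 + 0.082500 = 0.109200
Restricting to configurations with low oil pressure present: 0.75·0.11 = 0.082500.
So P(low oil pressure | warning light, ¬overheating coolant loop) = 0.082500/0.109200 ≈ 0.7555.
Ruling out overheating coolant loop raises the posterior on low oil pressure — the flip side of explaining away.

Pr(low oil pressure | warning light) ≈ 0.7111; Pr(low oil pressure | warning light, ¬overheating coolant loop) ≈ 0.7555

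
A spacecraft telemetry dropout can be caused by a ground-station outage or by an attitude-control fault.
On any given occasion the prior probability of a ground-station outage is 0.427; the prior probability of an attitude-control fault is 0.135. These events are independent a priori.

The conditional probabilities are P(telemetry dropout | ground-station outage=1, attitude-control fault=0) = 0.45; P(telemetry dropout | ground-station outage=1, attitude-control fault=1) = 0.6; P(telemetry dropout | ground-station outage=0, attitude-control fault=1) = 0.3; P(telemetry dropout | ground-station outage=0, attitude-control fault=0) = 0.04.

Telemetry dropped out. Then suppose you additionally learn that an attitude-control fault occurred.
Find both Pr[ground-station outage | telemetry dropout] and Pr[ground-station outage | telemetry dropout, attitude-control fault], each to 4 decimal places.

By total probability over the 4 (ground-station outage, attitude-control fault) configurations:
  P(telemetry dropout) = 0.04*0.573*0.865 + 0.3*0.573*0.135 + 0.45*0.427*0.865 + 0.6*0.427*0.135
        = 0.019826 + 0.023206 + 0.166210 + 0.034587 = 0.243829
The terms with ground-station outage present sum to 0.200797, so
  P(ground-station outage | telemetry dropout) = 0.200797 / 0.243829 ≈ 0.8235

Now condition on the additional information:
For the numerator, keep only ground-station outage=true terms: 0.6·0.427 = 0.256200
Denominator P(telemetry dropout | attitude-control fault): 0.3·0.573 + 0.6·0.427 = 0.428100
P(ground-station outage | telemetry dropout, attitude-control fault) = 0.256200/0.428100 ≈ 0.5985
The drop from 0.8235 to 0.5985 is the explaining-away (discounting) effect.

Pr[ground-station outage | telemetry dropout] ≈ 0.8235; Pr[ground-station outage | telemetry dropout, attitude-control fault] ≈ 0.5985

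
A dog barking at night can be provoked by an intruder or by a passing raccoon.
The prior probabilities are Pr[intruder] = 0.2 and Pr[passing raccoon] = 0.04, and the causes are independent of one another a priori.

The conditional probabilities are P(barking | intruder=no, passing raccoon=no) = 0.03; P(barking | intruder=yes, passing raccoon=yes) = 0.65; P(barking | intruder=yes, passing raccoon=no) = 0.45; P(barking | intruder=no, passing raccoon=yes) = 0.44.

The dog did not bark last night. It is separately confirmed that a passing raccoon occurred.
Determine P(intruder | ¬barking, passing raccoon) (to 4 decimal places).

Weight on intruder=true, given the evidence: 0.35·0.2 = 0.070000
The normalizing constant is 0.56·0.8 + 0.35·0.2 = 0.518000
P(intruder | ¬barking, passing raccoon) = 0.070000/0.518000 ≈ 0.1351

P(intruder | ¬barking, passing raccoon) ≈ 0.1351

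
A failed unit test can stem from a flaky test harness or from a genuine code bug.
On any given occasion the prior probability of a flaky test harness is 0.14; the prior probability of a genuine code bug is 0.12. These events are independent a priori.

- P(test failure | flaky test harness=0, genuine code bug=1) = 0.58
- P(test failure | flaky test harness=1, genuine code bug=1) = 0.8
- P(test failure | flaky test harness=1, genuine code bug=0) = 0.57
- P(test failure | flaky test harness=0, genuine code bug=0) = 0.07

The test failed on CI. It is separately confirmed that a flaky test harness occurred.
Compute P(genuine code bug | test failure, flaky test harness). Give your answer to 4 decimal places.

P(test failure | flaky test harness) = 0.57*0.88 + 0.8*0.12 = 0.501600 + 0.096000 = 0.597600
Of this, 0.096000 comes from 0.8*0.12 (the genuine code bug=true cases).
So P(genuine code bug | test failure, flaky test harness) = 0.096000/0.597600 ≈ 0.1606.

P(genuine code bug | test failure, flaky test harness) ≈ 0.1606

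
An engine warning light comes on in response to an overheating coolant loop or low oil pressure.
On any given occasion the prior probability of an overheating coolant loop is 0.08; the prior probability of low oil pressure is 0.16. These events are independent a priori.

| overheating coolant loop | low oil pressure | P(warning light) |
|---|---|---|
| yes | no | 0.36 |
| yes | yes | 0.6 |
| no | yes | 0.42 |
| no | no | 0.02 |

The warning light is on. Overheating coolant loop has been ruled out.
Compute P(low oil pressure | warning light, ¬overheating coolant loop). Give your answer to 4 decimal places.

For the numerator, keep only low oil pressure=true terms: 0.42×0.16 = 0.067200
The normalizing constant is 0.02×0.84 + 0.42×0.16 = 0.084000
Posterior = 0.067200 / 0.084000 ≈ 0.8000

P(low oil pressure | warning light, ¬overheating coolant loop) ≈ 0.8000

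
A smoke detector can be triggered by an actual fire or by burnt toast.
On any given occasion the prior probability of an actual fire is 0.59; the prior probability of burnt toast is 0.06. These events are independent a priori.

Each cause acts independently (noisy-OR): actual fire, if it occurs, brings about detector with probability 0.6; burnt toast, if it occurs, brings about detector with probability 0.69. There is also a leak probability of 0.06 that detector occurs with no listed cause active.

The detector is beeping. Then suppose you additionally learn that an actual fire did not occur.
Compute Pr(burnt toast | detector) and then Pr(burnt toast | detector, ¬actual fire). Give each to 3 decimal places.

Under noisy-OR, P(detector | causes) = 1 − (1−0.06)·∏(1−qᵢ) over the active causes.
For the numerator, keep only burnt toast=true terms: 0.017432 + 0.031274 = 0.048706
The normalizing constant is 0.06·0.41·0.94 + 0.7086·0.41·0.06 + 0.624·0.59·0.94 + 0.88344·0.59·0.06 = 0.417900
P(burnt toast | detector) = 0.048706/0.417900 ≈ 0.117

With the extra evidence:
Sum P(detector|·) weighted by the priors over both values of burnt toast:
  P(detector | ¬actual fire) = 0.06·0.94 + 0.7086·0.06
        = 0.056400 + 0.042516 = 0.098916
Configurations with burnt toast contribute 0.042516, so
  P(burnt toast | detector, ¬actual fire) = 0.042516 / 0.098916 ≈ 0.430

Pr(burnt toast | detector) ≈ 0.117; Pr(burnt toast | detector, ¬actual fire) ≈ 0.430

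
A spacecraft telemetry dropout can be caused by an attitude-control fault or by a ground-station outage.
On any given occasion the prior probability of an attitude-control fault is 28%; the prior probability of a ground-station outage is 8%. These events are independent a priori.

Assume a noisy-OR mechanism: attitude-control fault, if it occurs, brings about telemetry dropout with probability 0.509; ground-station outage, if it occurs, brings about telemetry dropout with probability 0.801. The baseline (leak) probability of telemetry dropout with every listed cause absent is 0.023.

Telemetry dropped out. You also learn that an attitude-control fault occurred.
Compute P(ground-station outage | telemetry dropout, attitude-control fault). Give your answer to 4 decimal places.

P(ground-station outage | telemetry dropout, attitude-control fault) ≈ 0.1313

Under noisy-OR, P(telemetry dropout | causes) = 1 − (1−0.023)·∏(1−qᵢ) over the active causes.
Enumerate both values of ground-station outage and weight by the priors:
  P(telemetry dropout | attitude-control fault) = 0.520293·0.92 + 0.904538·0.08
        = 0.478670 + 0.072363 = 0.551033
The terms with ground-station outage present sum to 0.072363, so
  P(ground-station outage | telemetry dropout, attitude-control fault) = 0.072363 / 0.551033 ≈ 0.1313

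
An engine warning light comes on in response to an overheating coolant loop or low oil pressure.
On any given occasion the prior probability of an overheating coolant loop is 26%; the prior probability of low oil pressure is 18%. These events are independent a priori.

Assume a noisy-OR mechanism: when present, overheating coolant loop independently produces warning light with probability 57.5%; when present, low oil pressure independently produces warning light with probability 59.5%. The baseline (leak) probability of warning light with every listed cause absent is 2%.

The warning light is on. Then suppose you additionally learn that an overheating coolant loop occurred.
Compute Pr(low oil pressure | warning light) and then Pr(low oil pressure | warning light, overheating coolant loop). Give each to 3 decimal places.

Pr(low oil pressure | warning light) ≈ 0.466; Pr(low oil pressure | warning light, overheating coolant loop) ≈ 0.238

Under noisy-OR, P(warning light | causes) = 1 − (1−0.02)·∏(1−qᵢ) over the active causes.
For the numerator, keep only low oil pressure=true terms: 0.080333 + 0.038906 = 0.119239
Denominator P(warning light): 0.02×0.74×0.82 + 0.6031×0.74×0.18 + 0.5835×0.26×0.82 + 0.831317×0.26×0.18 = 0.255777
Posterior = 0.119239 / 0.255777 ≈ 0.466

With the extra evidence:
By total probability over both values of low oil pressure:
  P(warning light | overheating coolant loop) = 0.5835·0.82 + 0.831317·0.18
        = 0.478470 + 0.149637 = 0.628107
Configurations with low oil pressure contribute 0.149637, so
  P(low oil pressure | warning light, overheating coolant loop) = 0.149637 / 0.628107 ≈ 0.238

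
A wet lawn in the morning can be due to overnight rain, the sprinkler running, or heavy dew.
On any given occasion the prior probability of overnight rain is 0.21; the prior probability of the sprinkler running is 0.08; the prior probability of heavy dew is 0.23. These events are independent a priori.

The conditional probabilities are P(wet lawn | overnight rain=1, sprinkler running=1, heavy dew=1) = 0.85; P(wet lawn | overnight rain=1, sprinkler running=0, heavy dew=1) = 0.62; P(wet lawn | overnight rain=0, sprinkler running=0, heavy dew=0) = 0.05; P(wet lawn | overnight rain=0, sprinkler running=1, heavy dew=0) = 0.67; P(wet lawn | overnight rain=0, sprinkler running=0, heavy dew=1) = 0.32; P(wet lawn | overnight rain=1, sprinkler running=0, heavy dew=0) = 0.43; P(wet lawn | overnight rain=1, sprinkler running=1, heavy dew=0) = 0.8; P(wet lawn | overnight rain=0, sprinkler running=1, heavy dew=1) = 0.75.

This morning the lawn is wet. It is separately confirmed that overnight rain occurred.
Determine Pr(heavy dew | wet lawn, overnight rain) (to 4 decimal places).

Enumerate the 4 (sprinkler running, heavy dew) configurations and weight by the priors:
  P(wet lawn | overnight rain) = 0.43·0.92·0.77 + 0.62·0.92·0.23 + 0.8·0.08·0.77 + 0.85·0.08·0.23
        = 0.304612 + 0.131192 + 0.049280 + 0.015640 = 0.500724
Keeping only the heavy dew-present terms gives 0.146832, so
  P(heavy dew | wet lawn, overnight rain) = 0.146832 / 0.500724 ≈ 0.2932

Pr(heavy dew | wet lawn, overnight rain) ≈ 0.2932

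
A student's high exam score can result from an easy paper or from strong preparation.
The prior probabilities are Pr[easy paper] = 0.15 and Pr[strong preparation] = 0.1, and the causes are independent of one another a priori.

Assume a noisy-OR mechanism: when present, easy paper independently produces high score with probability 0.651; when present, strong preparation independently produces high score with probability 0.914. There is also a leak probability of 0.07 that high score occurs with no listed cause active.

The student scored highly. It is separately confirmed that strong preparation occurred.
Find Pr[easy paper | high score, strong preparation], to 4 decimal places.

Pr[easy paper | high score, strong preparation] ≈ 0.1572

Under noisy-OR, P(high score | causes) = 1 − (1−0.07)·∏(1−qᵢ) over the active causes.
P(high score | strong preparation) = 0.92002*0.85 + 0.972087*0.15 = 0.782017 + 0.145813 = 0.927830
Of this, 0.145813 comes from 0.972087*0.15 (the easy paper=true cases).
So P(easy paper | high score, strong preparation) = 0.145813/0.927830 ≈ 0.1572.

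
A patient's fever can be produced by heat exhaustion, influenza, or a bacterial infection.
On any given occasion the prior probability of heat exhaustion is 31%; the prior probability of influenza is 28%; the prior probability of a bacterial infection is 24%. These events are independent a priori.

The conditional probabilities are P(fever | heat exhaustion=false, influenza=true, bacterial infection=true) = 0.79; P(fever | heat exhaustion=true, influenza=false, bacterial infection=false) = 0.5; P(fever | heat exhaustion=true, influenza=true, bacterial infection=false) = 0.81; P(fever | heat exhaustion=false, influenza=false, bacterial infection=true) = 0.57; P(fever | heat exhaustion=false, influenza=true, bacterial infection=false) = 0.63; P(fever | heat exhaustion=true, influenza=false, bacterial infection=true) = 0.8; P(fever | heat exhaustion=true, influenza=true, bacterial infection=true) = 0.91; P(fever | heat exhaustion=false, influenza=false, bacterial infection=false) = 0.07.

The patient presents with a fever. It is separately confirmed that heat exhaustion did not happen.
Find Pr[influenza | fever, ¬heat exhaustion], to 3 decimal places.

For the numerator, keep only influenza=true terms: 0.134064 + 0.053088 = 0.187152
Normalizer over all consistent configurations: 0.07*0.72*0.76 + 0.57*0.72*0.24 + 0.63*0.28*0.76 + 0.79*0.28*0.24 = 0.323952
P(influenza | fever, ¬heat exhaustion) = 0.187152/0.323952 ≈ 0.578

Pr[influenza | fever, ¬heat exhaustion] ≈ 0.578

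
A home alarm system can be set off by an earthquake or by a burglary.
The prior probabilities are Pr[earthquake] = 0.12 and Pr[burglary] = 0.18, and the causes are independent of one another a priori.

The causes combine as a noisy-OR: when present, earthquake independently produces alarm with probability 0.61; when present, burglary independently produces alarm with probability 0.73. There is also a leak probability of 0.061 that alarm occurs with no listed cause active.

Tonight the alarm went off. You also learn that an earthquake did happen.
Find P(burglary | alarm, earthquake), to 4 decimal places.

P(burglary | alarm, earthquake) ≈ 0.2379

Under noisy-OR, P(alarm | causes) = 1 − (1−0.061)·∏(1−qᵢ) over the active causes.
Numerator (weight on configurations with burglary): 0.901123×0.18 = 0.162202
The normalizing constant is 0.63379×0.82 + 0.901123×0.18 = 0.681910
P(burglary | alarm, earthquake) = 0.162202/0.681910 ≈ 0.2379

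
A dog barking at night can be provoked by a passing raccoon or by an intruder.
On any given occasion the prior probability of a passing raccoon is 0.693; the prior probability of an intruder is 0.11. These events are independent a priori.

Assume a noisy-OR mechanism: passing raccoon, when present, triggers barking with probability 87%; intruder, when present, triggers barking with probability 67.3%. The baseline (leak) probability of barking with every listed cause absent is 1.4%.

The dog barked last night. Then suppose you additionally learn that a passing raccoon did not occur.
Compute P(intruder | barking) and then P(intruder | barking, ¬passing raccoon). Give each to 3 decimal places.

P(intruder | barking) ≈ 0.150; P(intruder | barking, ¬passing raccoon) ≈ 0.857

Under noisy-OR, P(barking | causes) = 1 − (1−0.014)·∏(1−qᵢ) over the active causes.
By total probability over the 4 (passing raccoon, intruder) configurations:
  P(barking) = 0.014*0.307*0.89 + 0.677578*0.307*0.11 + 0.87182*0.693*0.89 + 0.958085*0.693*0.11
        = 0.003825 + 0.022882 + 0.537712 + 0.073035 = 0.637454
Keeping only the intruder-present terms gives 0.095917, so
  P(intruder | barking) = 0.095917 / 0.637454 ≈ 0.150

Now condition on the additional information:
By total probability over both values of intruder:
  P(barking | ¬passing raccoon) = 0.014·0.89 + 0.677578·0.11
        = 0.012460 + 0.074534 = 0.086994
Keeping only the intruder-present terms gives 0.074534, so
  P(intruder | barking, ¬passing raccoon) = 0.074534 / 0.086994 ≈ 0.857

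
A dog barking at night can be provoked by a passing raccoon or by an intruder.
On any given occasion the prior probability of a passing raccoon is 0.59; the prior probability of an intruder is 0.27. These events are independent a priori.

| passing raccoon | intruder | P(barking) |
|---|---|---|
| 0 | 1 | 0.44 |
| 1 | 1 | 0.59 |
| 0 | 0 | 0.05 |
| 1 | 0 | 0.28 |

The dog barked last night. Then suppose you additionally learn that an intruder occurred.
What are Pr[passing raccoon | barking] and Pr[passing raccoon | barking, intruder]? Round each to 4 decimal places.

Pr[passing raccoon | barking] ≈ 0.7712; Pr[passing raccoon | barking, intruder] ≈ 0.6587

Sum P(barking|·) weighted by the priors over the 4 (passing raccoon, intruder) configurations:
  P(barking) = 0.05×0.41×0.73 + 0.44×0.41×0.27 + 0.28×0.59×0.73 + 0.59×0.59×0.27
        = 0.014965 + 0.048708 + 0.120596 + 0.093987 = 0.278256
Configurations with passing raccoon contribute 0.214583, so
  P(passing raccoon | barking) = 0.214583 / 0.278256 ≈ 0.7712

With the extra evidence:
Sum P(barking|·) weighted by the priors over both values of passing raccoon:
  P(barking | intruder) = 0.44×0.41 + 0.59×0.59
        = 0.180400 + 0.348100 = 0.528500
Configurations with passing raccoon contribute 0.348100, so
  P(passing raccoon | barking, intruder) = 0.348100 / 0.528500 ≈ 0.6587
This is intercausal reasoning (explaining away): once intruder accounts for the barking, passing raccoon becomes less likely.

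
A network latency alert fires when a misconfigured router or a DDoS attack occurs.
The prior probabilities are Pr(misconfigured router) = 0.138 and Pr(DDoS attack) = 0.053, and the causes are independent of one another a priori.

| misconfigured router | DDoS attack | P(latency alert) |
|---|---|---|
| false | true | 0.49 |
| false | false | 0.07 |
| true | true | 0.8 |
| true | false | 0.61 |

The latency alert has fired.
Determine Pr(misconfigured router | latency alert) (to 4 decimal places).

Enumerate the 4 (misconfigured router, DDoS attack) configurations and weight by the priors:
  P(latency alert) = 0.07·0.862·0.947 + 0.49·0.862·0.053 + 0.61·0.138·0.947 + 0.8·0.138·0.053
        = 0.057142 + 0.022386 + 0.079718 + 0.005851 = 0.165097
The terms with misconfigured router present sum to 0.085569, so
  P(misconfigured router | latency alert) = 0.085569 / 0.165097 ≈ 0.5183

Pr(misconfigured router | latency alert) ≈ 0.5183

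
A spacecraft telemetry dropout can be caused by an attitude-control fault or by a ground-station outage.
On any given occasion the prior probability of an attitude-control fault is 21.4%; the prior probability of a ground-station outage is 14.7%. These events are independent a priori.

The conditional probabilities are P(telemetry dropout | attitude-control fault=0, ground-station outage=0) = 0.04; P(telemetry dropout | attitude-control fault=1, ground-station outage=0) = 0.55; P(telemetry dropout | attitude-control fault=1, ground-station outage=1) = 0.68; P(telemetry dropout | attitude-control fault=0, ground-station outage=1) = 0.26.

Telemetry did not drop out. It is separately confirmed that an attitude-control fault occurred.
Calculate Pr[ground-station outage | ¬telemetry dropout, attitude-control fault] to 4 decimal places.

Pr[ground-station outage | ¬telemetry dropout, attitude-control fault] ≈ 0.1092

Sum P(¬telemetry dropout|·) weighted by the priors over both values of ground-station outage:
  P(¬telemetry dropout | attitude-control fault) = 0.45·0.853 + 0.32·0.147
        = 0.383850 + 0.047040 = 0.430890
Configurations with ground-station outage contribute 0.047040, so
  P(ground-station outage | ¬telemetry dropout, attitude-control fault) = 0.047040 / 0.430890 ≈ 0.1092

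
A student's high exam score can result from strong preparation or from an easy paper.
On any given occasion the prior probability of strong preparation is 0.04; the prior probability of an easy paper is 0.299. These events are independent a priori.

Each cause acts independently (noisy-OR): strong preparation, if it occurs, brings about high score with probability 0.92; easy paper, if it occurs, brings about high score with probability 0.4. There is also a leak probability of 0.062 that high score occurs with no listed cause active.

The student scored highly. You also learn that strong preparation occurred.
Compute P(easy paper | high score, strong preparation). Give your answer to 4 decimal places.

P(easy paper | high score, strong preparation) ≈ 0.3057

Under noisy-OR, P(high score | causes) = 1 − (1−0.062)·∏(1−qᵢ) over the active causes.
For the numerator, keep only easy paper=true terms: 0.954976×0.299 = 0.285538
Denominator P(high score | strong preparation): 0.92496×0.701 + 0.954976×0.299 = 0.933935
Posterior = 0.285538 / 0.933935 ≈ 0.3057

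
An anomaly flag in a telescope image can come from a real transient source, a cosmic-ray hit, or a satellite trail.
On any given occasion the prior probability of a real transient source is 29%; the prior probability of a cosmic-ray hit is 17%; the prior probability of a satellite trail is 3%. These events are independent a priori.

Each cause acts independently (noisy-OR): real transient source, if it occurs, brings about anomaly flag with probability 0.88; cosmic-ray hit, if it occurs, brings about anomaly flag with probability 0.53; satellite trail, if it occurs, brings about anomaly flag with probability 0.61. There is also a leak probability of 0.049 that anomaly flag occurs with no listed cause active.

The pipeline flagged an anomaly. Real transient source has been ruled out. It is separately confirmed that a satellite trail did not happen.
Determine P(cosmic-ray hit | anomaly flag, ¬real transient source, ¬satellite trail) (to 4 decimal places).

P(cosmic-ray hit | anomaly flag, ¬real transient source, ¬satellite trail) ≈ 0.6980

Under noisy-OR, P(anomaly flag | causes) = 1 − (1−0.049)·∏(1−qᵢ) over the active causes.
Sum P(anomaly flag|·) weighted by the priors over both values of cosmic-ray hit:
  P(anomaly flag | ¬real transient source, ¬satellite trail) = 0.049×0.83 + 0.55303×0.17
        = 0.040670 + 0.094015 = 0.134685
Keeping only the cosmic-ray hit-present terms gives 0.094015, so
  P(cosmic-ray hit | anomaly flag, ¬real transient source, ¬satellite trail) = 0.094015 / 0.134685 ≈ 0.6980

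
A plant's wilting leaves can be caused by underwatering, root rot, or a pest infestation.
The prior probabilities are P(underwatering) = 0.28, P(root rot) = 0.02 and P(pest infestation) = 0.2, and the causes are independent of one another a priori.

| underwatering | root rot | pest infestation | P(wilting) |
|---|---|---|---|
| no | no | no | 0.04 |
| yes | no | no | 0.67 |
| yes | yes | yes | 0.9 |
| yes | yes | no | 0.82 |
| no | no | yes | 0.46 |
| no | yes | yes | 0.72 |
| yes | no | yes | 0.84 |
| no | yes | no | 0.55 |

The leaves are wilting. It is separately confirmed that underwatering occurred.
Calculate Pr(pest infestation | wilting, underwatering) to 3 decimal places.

Pr(pest infestation | wilting, underwatering) ≈ 0.238

For the numerator, keep only pest infestation=true terms: 0.164640 + 0.003600 = 0.168240
Denominator P(wilting | underwatering): 0.67·0.98·0.8 + 0.84·0.98·0.2 + 0.82·0.02·0.8 + 0.9·0.02·0.2 = 0.706640
Posterior = 0.168240 / 0.706640 ≈ 0.238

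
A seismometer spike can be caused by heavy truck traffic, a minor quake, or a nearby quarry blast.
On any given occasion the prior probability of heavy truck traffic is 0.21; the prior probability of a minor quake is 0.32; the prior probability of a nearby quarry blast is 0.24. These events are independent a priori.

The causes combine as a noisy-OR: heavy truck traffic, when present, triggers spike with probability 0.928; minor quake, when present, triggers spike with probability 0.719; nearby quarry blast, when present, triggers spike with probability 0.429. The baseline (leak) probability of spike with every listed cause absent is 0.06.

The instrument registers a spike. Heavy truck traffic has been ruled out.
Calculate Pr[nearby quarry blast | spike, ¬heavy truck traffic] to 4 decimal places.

Pr[nearby quarry blast | spike, ¬heavy truck traffic] ≈ 0.4014

Under noisy-OR, P(spike | causes) = 1 − (1−0.06)·∏(1−qᵢ) over the active causes.
P(spike | ¬heavy truck traffic) = 0.06×0.68×0.76 + 0.46326×0.68×0.24 + 0.73586×0.32×0.76 + 0.849176×0.32×0.24 = 0.031008 + 0.075604 + 0.178961 + 0.065217 = 0.350790
The nearby quarry blast-present share is 0.075604 + 0.065217 = 0.140821.
So P(nearby quarry blast | spike, ¬heavy truck traffic) = 0.140821/0.350790 ≈ 0.4014.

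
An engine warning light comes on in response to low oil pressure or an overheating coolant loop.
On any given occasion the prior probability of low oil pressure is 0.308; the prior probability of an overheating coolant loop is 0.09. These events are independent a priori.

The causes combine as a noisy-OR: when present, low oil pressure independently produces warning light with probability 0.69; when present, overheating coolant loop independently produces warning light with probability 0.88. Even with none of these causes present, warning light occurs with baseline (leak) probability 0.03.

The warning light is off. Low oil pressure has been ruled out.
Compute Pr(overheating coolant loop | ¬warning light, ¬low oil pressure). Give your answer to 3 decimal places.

Under noisy-OR, P(warning light | causes) = 1 − (1−0.03)·∏(1−qᵢ) over the active causes.
Numerator (weight on configurations with overheating coolant loop): 0.1164×0.09 = 0.010476
Normalizer over all consistent configurations: 0.97×0.91 + 0.1164×0.09 = 0.893176
P(overheating coolant loop | ¬warning light, ¬low oil pressure) = 0.010476/0.893176 ≈ 0.012

Pr(overheating coolant loop | ¬warning light, ¬low oil pressure) ≈ 0.012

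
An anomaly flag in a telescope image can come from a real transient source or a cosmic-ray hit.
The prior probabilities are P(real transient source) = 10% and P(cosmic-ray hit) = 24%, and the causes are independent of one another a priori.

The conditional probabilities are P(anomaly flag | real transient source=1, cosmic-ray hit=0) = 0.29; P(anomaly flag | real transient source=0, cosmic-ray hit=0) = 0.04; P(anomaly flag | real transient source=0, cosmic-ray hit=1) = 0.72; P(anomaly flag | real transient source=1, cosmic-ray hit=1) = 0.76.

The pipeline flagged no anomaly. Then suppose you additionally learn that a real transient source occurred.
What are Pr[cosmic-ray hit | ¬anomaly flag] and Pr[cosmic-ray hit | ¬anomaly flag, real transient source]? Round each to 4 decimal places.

P(¬anomaly flag) = 0.96·0.9·0.76 + 0.28·0.9·0.24 + 0.71·0.1·0.76 + 0.24·0.1·0.24 = 0.656640 + 0.060480 + 0.053960 + 0.005760 = 0.776840
The cosmic-ray hit-present share is 0.060480 + 0.005760 = 0.066240.
P(cosmic-ray hit | ¬anomaly flag) = 0.066240 / 0.776840 ≈ 0.0853

Now also conditioning on real transient source=true:
P(¬anomaly flag | real transient source) = 0.71×0.76 + 0.24×0.24 = 0.539600 + 0.057600 = 0.597200
Restricting to configurations with cosmic-ray hit present: 0.24×0.24 = 0.057600.
Hence the posterior is 0.057600/0.597200 ≈ 0.0965.

Pr[cosmic-ray hit | ¬anomaly flag] ≈ 0.0853; Pr[cosmic-ray hit | ¬anomaly flag, real transient source] ≈ 0.0965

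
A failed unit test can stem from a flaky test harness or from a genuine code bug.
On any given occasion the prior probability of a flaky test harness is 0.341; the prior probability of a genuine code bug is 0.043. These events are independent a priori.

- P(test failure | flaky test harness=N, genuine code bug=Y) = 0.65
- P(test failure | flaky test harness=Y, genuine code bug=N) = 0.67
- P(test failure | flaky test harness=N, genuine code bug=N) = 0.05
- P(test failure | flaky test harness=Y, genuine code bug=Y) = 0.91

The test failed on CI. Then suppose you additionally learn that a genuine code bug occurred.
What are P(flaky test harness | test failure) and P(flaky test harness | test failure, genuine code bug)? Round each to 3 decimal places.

P(test failure) = 0.05·0.659·0.957 + 0.65·0.659·0.043 + 0.67·0.341·0.957 + 0.91·0.341·0.043 = 0.031533 + 0.018419 + 0.218646 + 0.013343 = 0.281941
Of this, 0.231989 comes from 0.218646 + 0.013343 (the flaky test harness=true cases).
Hence the posterior is 0.231989/0.281941 ≈ 0.823.

Now also conditioning on genuine code bug=true:
Sum P(test failure|·) weighted by the priors over both values of flaky test harness:
  P(test failure | genuine code bug) = 0.65*0.659 + 0.91*0.341
        = 0.428350 + 0.310310 = 0.738660
The terms with flaky test harness present sum to 0.310310, so
  P(flaky test harness | test failure, genuine code bug) = 0.310310 / 0.738660 ≈ 0.420
The drop from 0.823 to 0.420 is the explaining-away (discounting) effect.

P(flaky test harness | test failure) ≈ 0.823; P(flaky test harness | test failure, genuine code bug) ≈ 0.420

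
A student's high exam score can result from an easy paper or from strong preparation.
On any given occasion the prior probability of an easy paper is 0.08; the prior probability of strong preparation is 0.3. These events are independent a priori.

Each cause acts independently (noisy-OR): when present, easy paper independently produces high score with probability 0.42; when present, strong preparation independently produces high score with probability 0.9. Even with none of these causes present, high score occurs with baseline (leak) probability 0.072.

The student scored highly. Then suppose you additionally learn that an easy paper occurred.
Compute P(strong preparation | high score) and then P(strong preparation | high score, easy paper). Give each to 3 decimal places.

Under noisy-OR, P(high score | causes) = 1 − (1−0.072)·∏(1−qᵢ) over the active causes.
By total probability over the 4 (easy paper, strong preparation) configurations:
  P(high score) = 0.072*0.92*0.7 + 0.9072*0.92*0.3 + 0.46176*0.08*0.7 + 0.946176*0.08*0.3
        = 0.046368 + 0.250387 + 0.025859 + 0.022708 = 0.345322
The terms with strong preparation present sum to 0.273095, so
  P(strong preparation | high score) = 0.273095 / 0.345322 ≈ 0.791

With the extra evidence:
Enumerate both values of strong preparation and weight by the priors:
  P(high score | easy paper) = 0.46176*0.7 + 0.946176*0.3
        = 0.323232 + 0.283853 = 0.607085
The terms with strong preparation present sum to 0.283853, so
  P(strong preparation | high score, easy paper) = 0.283853 / 0.607085 ≈ 0.468
The drop from 0.791 to 0.468 is the explaining-away (discounting) effect.

P(strong preparation | high score) ≈ 0.791; P(strong preparation | high score, easy paper) ≈ 0.468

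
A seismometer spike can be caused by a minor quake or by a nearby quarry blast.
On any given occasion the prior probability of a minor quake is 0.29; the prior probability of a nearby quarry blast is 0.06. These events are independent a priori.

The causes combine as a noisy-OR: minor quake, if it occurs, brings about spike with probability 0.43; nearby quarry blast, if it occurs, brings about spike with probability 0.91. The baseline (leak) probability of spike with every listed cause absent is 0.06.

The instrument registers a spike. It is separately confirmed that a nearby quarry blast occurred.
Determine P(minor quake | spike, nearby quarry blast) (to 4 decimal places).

Under noisy-OR, P(spike | causes) = 1 − (1−0.06)·∏(1−qᵢ) over the active causes.
P(spike | nearby quarry blast) = 0.9154×0.71 + 0.951778×0.29 = 0.649934 + 0.276016 = 0.925950
The minor quake-present share is 0.951778×0.29 = 0.276016.
P(minor quake | spike, nearby quarry blast) = 0.276016 / 0.925950 ≈ 0.2981

P(minor quake | spike, nearby quarry blast) ≈ 0.2981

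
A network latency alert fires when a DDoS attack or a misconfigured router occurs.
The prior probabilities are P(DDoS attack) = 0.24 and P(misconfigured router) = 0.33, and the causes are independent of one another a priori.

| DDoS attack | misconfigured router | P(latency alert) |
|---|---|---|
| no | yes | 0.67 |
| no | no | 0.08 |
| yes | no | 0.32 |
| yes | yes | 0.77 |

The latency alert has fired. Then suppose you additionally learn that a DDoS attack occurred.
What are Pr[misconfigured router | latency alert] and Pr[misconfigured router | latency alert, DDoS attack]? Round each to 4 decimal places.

Enumerate the 4 (DDoS attack, misconfigured router) configurations and weight by the priors:
  P(latency alert) = 0.08*0.76*0.67 + 0.67*0.76*0.33 + 0.32*0.24*0.67 + 0.77*0.24*0.33
        = 0.040736 + 0.168036 + 0.051456 + 0.060984 = 0.321212
Keeping only the misconfigured router-present terms gives 0.229020, so
  P(misconfigured router | latency alert) = 0.229020 / 0.321212 ≈ 0.7130

With the extra evidence:
P(latency alert | DDoS attack) = 0.32·0.67 + 0.77·0.33 = 0.214400 + 0.254100 = 0.468500
The misconfigured router-present share is 0.77·0.33 = 0.254100.
P(misconfigured router | latency alert, DDoS attack) = 0.254100 / 0.468500 ≈ 0.5424

Pr[misconfigured router | latency alert] ≈ 0.7130; Pr[misconfigured router | latency alert, DDoS attack] ≈ 0.5424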